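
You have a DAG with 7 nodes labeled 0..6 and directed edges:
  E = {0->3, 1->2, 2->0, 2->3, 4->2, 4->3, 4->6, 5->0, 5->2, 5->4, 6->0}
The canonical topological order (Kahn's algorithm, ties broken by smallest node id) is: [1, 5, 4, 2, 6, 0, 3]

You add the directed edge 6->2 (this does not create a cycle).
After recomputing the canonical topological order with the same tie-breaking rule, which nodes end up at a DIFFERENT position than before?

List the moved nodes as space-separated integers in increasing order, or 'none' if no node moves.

Answer: 2 6

Derivation:
Old toposort: [1, 5, 4, 2, 6, 0, 3]
Added edge 6->2
Recompute Kahn (smallest-id tiebreak):
  initial in-degrees: [3, 0, 4, 3, 1, 0, 1]
  ready (indeg=0): [1, 5]
  pop 1: indeg[2]->3 | ready=[5] | order so far=[1]
  pop 5: indeg[0]->2; indeg[2]->2; indeg[4]->0 | ready=[4] | order so far=[1, 5]
  pop 4: indeg[2]->1; indeg[3]->2; indeg[6]->0 | ready=[6] | order so far=[1, 5, 4]
  pop 6: indeg[0]->1; indeg[2]->0 | ready=[2] | order so far=[1, 5, 4, 6]
  pop 2: indeg[0]->0; indeg[3]->1 | ready=[0] | order so far=[1, 5, 4, 6, 2]
  pop 0: indeg[3]->0 | ready=[3] | order so far=[1, 5, 4, 6, 2, 0]
  pop 3: no out-edges | ready=[] | order so far=[1, 5, 4, 6, 2, 0, 3]
New canonical toposort: [1, 5, 4, 6, 2, 0, 3]
Compare positions:
  Node 0: index 5 -> 5 (same)
  Node 1: index 0 -> 0 (same)
  Node 2: index 3 -> 4 (moved)
  Node 3: index 6 -> 6 (same)
  Node 4: index 2 -> 2 (same)
  Node 5: index 1 -> 1 (same)
  Node 6: index 4 -> 3 (moved)
Nodes that changed position: 2 6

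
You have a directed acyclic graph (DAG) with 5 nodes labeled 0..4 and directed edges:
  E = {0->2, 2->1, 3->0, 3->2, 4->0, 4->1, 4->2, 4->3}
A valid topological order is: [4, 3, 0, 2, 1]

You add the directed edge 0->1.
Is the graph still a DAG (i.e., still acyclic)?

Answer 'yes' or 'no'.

Given toposort: [4, 3, 0, 2, 1]
Position of 0: index 2; position of 1: index 4
New edge 0->1: forward
Forward edge: respects the existing order. Still a DAG, same toposort still valid.
Still a DAG? yes

Answer: yes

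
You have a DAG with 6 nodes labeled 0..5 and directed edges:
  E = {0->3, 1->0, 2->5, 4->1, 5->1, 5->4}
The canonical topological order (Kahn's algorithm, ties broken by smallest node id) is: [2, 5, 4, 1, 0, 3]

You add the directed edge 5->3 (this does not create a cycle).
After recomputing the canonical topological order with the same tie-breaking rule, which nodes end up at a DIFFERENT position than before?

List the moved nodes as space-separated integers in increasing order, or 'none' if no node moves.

Old toposort: [2, 5, 4, 1, 0, 3]
Added edge 5->3
Recompute Kahn (smallest-id tiebreak):
  initial in-degrees: [1, 2, 0, 2, 1, 1]
  ready (indeg=0): [2]
  pop 2: indeg[5]->0 | ready=[5] | order so far=[2]
  pop 5: indeg[1]->1; indeg[3]->1; indeg[4]->0 | ready=[4] | order so far=[2, 5]
  pop 4: indeg[1]->0 | ready=[1] | order so far=[2, 5, 4]
  pop 1: indeg[0]->0 | ready=[0] | order so far=[2, 5, 4, 1]
  pop 0: indeg[3]->0 | ready=[3] | order so far=[2, 5, 4, 1, 0]
  pop 3: no out-edges | ready=[] | order so far=[2, 5, 4, 1, 0, 3]
New canonical toposort: [2, 5, 4, 1, 0, 3]
Compare positions:
  Node 0: index 4 -> 4 (same)
  Node 1: index 3 -> 3 (same)
  Node 2: index 0 -> 0 (same)
  Node 3: index 5 -> 5 (same)
  Node 4: index 2 -> 2 (same)
  Node 5: index 1 -> 1 (same)
Nodes that changed position: none

Answer: none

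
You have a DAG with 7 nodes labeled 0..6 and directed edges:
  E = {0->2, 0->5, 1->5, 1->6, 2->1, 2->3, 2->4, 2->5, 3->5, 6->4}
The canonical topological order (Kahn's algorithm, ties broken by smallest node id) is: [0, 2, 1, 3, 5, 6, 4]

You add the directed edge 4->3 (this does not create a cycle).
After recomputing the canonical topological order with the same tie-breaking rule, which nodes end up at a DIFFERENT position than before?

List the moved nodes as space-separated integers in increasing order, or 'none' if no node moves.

Old toposort: [0, 2, 1, 3, 5, 6, 4]
Added edge 4->3
Recompute Kahn (smallest-id tiebreak):
  initial in-degrees: [0, 1, 1, 2, 2, 4, 1]
  ready (indeg=0): [0]
  pop 0: indeg[2]->0; indeg[5]->3 | ready=[2] | order so far=[0]
  pop 2: indeg[1]->0; indeg[3]->1; indeg[4]->1; indeg[5]->2 | ready=[1] | order so far=[0, 2]
  pop 1: indeg[5]->1; indeg[6]->0 | ready=[6] | order so far=[0, 2, 1]
  pop 6: indeg[4]->0 | ready=[4] | order so far=[0, 2, 1, 6]
  pop 4: indeg[3]->0 | ready=[3] | order so far=[0, 2, 1, 6, 4]
  pop 3: indeg[5]->0 | ready=[5] | order so far=[0, 2, 1, 6, 4, 3]
  pop 5: no out-edges | ready=[] | order so far=[0, 2, 1, 6, 4, 3, 5]
New canonical toposort: [0, 2, 1, 6, 4, 3, 5]
Compare positions:
  Node 0: index 0 -> 0 (same)
  Node 1: index 2 -> 2 (same)
  Node 2: index 1 -> 1 (same)
  Node 3: index 3 -> 5 (moved)
  Node 4: index 6 -> 4 (moved)
  Node 5: index 4 -> 6 (moved)
  Node 6: index 5 -> 3 (moved)
Nodes that changed position: 3 4 5 6

Answer: 3 4 5 6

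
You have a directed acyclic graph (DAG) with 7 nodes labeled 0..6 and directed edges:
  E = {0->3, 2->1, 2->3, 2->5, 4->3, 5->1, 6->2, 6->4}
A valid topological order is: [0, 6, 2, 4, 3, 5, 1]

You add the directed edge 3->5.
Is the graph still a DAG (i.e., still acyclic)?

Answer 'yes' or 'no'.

Given toposort: [0, 6, 2, 4, 3, 5, 1]
Position of 3: index 4; position of 5: index 5
New edge 3->5: forward
Forward edge: respects the existing order. Still a DAG, same toposort still valid.
Still a DAG? yes

Answer: yes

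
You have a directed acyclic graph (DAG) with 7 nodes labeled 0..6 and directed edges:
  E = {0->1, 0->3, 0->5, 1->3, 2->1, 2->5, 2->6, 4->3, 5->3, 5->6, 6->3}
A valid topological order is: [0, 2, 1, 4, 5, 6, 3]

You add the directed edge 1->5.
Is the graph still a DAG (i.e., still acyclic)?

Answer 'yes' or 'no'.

Given toposort: [0, 2, 1, 4, 5, 6, 3]
Position of 1: index 2; position of 5: index 4
New edge 1->5: forward
Forward edge: respects the existing order. Still a DAG, same toposort still valid.
Still a DAG? yes

Answer: yes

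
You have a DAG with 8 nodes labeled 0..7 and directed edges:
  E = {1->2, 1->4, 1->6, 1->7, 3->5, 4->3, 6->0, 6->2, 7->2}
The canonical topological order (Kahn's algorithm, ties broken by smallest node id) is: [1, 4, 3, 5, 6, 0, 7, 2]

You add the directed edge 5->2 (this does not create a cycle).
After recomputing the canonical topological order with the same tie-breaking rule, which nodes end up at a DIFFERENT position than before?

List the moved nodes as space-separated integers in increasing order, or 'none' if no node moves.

Answer: none

Derivation:
Old toposort: [1, 4, 3, 5, 6, 0, 7, 2]
Added edge 5->2
Recompute Kahn (smallest-id tiebreak):
  initial in-degrees: [1, 0, 4, 1, 1, 1, 1, 1]
  ready (indeg=0): [1]
  pop 1: indeg[2]->3; indeg[4]->0; indeg[6]->0; indeg[7]->0 | ready=[4, 6, 7] | order so far=[1]
  pop 4: indeg[3]->0 | ready=[3, 6, 7] | order so far=[1, 4]
  pop 3: indeg[5]->0 | ready=[5, 6, 7] | order so far=[1, 4, 3]
  pop 5: indeg[2]->2 | ready=[6, 7] | order so far=[1, 4, 3, 5]
  pop 6: indeg[0]->0; indeg[2]->1 | ready=[0, 7] | order so far=[1, 4, 3, 5, 6]
  pop 0: no out-edges | ready=[7] | order so far=[1, 4, 3, 5, 6, 0]
  pop 7: indeg[2]->0 | ready=[2] | order so far=[1, 4, 3, 5, 6, 0, 7]
  pop 2: no out-edges | ready=[] | order so far=[1, 4, 3, 5, 6, 0, 7, 2]
New canonical toposort: [1, 4, 3, 5, 6, 0, 7, 2]
Compare positions:
  Node 0: index 5 -> 5 (same)
  Node 1: index 0 -> 0 (same)
  Node 2: index 7 -> 7 (same)
  Node 3: index 2 -> 2 (same)
  Node 4: index 1 -> 1 (same)
  Node 5: index 3 -> 3 (same)
  Node 6: index 4 -> 4 (same)
  Node 7: index 6 -> 6 (same)
Nodes that changed position: none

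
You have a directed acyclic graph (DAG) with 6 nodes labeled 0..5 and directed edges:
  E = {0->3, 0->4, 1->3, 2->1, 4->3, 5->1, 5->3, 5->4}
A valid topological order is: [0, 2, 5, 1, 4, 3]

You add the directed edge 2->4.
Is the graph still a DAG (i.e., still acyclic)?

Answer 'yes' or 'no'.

Given toposort: [0, 2, 5, 1, 4, 3]
Position of 2: index 1; position of 4: index 4
New edge 2->4: forward
Forward edge: respects the existing order. Still a DAG, same toposort still valid.
Still a DAG? yes

Answer: yes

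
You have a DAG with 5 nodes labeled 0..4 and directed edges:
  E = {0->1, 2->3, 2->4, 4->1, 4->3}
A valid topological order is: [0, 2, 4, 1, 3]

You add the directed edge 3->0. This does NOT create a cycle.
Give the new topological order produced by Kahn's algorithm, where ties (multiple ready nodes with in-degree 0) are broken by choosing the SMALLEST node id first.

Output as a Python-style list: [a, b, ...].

Old toposort: [0, 2, 4, 1, 3]
Added edge: 3->0
Position of 3 (4) > position of 0 (0). Must reorder: 3 must now come before 0.
Run Kahn's algorithm (break ties by smallest node id):
  initial in-degrees: [1, 2, 0, 2, 1]
  ready (indeg=0): [2]
  pop 2: indeg[3]->1; indeg[4]->0 | ready=[4] | order so far=[2]
  pop 4: indeg[1]->1; indeg[3]->0 | ready=[3] | order so far=[2, 4]
  pop 3: indeg[0]->0 | ready=[0] | order so far=[2, 4, 3]
  pop 0: indeg[1]->0 | ready=[1] | order so far=[2, 4, 3, 0]
  pop 1: no out-edges | ready=[] | order so far=[2, 4, 3, 0, 1]
  Result: [2, 4, 3, 0, 1]

Answer: [2, 4, 3, 0, 1]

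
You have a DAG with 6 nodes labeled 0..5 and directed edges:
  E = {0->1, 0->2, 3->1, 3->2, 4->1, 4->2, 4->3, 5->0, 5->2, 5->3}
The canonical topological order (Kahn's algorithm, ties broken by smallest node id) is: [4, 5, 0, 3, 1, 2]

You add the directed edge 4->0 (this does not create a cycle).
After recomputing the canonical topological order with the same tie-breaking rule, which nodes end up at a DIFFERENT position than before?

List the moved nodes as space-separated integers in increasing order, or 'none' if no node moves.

Answer: none

Derivation:
Old toposort: [4, 5, 0, 3, 1, 2]
Added edge 4->0
Recompute Kahn (smallest-id tiebreak):
  initial in-degrees: [2, 3, 4, 2, 0, 0]
  ready (indeg=0): [4, 5]
  pop 4: indeg[0]->1; indeg[1]->2; indeg[2]->3; indeg[3]->1 | ready=[5] | order so far=[4]
  pop 5: indeg[0]->0; indeg[2]->2; indeg[3]->0 | ready=[0, 3] | order so far=[4, 5]
  pop 0: indeg[1]->1; indeg[2]->1 | ready=[3] | order so far=[4, 5, 0]
  pop 3: indeg[1]->0; indeg[2]->0 | ready=[1, 2] | order so far=[4, 5, 0, 3]
  pop 1: no out-edges | ready=[2] | order so far=[4, 5, 0, 3, 1]
  pop 2: no out-edges | ready=[] | order so far=[4, 5, 0, 3, 1, 2]
New canonical toposort: [4, 5, 0, 3, 1, 2]
Compare positions:
  Node 0: index 2 -> 2 (same)
  Node 1: index 4 -> 4 (same)
  Node 2: index 5 -> 5 (same)
  Node 3: index 3 -> 3 (same)
  Node 4: index 0 -> 0 (same)
  Node 5: index 1 -> 1 (same)
Nodes that changed position: none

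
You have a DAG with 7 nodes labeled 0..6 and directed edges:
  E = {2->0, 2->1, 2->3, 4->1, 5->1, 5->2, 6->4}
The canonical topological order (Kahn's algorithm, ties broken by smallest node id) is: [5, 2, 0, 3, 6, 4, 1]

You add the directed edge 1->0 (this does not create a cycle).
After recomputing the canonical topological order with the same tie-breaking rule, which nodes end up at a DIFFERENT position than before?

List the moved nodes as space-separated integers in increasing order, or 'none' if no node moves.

Old toposort: [5, 2, 0, 3, 6, 4, 1]
Added edge 1->0
Recompute Kahn (smallest-id tiebreak):
  initial in-degrees: [2, 3, 1, 1, 1, 0, 0]
  ready (indeg=0): [5, 6]
  pop 5: indeg[1]->2; indeg[2]->0 | ready=[2, 6] | order so far=[5]
  pop 2: indeg[0]->1; indeg[1]->1; indeg[3]->0 | ready=[3, 6] | order so far=[5, 2]
  pop 3: no out-edges | ready=[6] | order so far=[5, 2, 3]
  pop 6: indeg[4]->0 | ready=[4] | order so far=[5, 2, 3, 6]
  pop 4: indeg[1]->0 | ready=[1] | order so far=[5, 2, 3, 6, 4]
  pop 1: indeg[0]->0 | ready=[0] | order so far=[5, 2, 3, 6, 4, 1]
  pop 0: no out-edges | ready=[] | order so far=[5, 2, 3, 6, 4, 1, 0]
New canonical toposort: [5, 2, 3, 6, 4, 1, 0]
Compare positions:
  Node 0: index 2 -> 6 (moved)
  Node 1: index 6 -> 5 (moved)
  Node 2: index 1 -> 1 (same)
  Node 3: index 3 -> 2 (moved)
  Node 4: index 5 -> 4 (moved)
  Node 5: index 0 -> 0 (same)
  Node 6: index 4 -> 3 (moved)
Nodes that changed position: 0 1 3 4 6

Answer: 0 1 3 4 6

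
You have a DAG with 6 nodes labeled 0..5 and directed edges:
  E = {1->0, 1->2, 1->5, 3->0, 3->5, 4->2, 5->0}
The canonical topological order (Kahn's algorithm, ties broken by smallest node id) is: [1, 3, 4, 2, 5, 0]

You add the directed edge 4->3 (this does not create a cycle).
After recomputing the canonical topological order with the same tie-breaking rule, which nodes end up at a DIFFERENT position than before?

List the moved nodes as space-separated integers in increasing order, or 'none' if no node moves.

Answer: 2 3 4

Derivation:
Old toposort: [1, 3, 4, 2, 5, 0]
Added edge 4->3
Recompute Kahn (smallest-id tiebreak):
  initial in-degrees: [3, 0, 2, 1, 0, 2]
  ready (indeg=0): [1, 4]
  pop 1: indeg[0]->2; indeg[2]->1; indeg[5]->1 | ready=[4] | order so far=[1]
  pop 4: indeg[2]->0; indeg[3]->0 | ready=[2, 3] | order so far=[1, 4]
  pop 2: no out-edges | ready=[3] | order so far=[1, 4, 2]
  pop 3: indeg[0]->1; indeg[5]->0 | ready=[5] | order so far=[1, 4, 2, 3]
  pop 5: indeg[0]->0 | ready=[0] | order so far=[1, 4, 2, 3, 5]
  pop 0: no out-edges | ready=[] | order so far=[1, 4, 2, 3, 5, 0]
New canonical toposort: [1, 4, 2, 3, 5, 0]
Compare positions:
  Node 0: index 5 -> 5 (same)
  Node 1: index 0 -> 0 (same)
  Node 2: index 3 -> 2 (moved)
  Node 3: index 1 -> 3 (moved)
  Node 4: index 2 -> 1 (moved)
  Node 5: index 4 -> 4 (same)
Nodes that changed position: 2 3 4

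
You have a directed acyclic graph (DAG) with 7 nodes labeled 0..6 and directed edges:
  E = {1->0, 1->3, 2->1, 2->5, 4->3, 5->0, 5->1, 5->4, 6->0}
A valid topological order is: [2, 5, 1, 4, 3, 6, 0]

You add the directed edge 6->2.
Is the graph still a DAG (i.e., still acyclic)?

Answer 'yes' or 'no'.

Given toposort: [2, 5, 1, 4, 3, 6, 0]
Position of 6: index 5; position of 2: index 0
New edge 6->2: backward (u after v in old order)
Backward edge: old toposort is now invalid. Check if this creates a cycle.
Does 2 already reach 6? Reachable from 2: [0, 1, 2, 3, 4, 5]. NO -> still a DAG (reorder needed).
Still a DAG? yes

Answer: yes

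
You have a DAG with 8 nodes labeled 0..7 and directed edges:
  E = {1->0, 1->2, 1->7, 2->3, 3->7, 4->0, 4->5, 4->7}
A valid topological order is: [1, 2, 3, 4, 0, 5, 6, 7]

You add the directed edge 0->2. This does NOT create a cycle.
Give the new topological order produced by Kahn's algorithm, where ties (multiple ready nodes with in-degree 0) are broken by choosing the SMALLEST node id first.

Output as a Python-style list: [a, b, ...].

Old toposort: [1, 2, 3, 4, 0, 5, 6, 7]
Added edge: 0->2
Position of 0 (4) > position of 2 (1). Must reorder: 0 must now come before 2.
Run Kahn's algorithm (break ties by smallest node id):
  initial in-degrees: [2, 0, 2, 1, 0, 1, 0, 3]
  ready (indeg=0): [1, 4, 6]
  pop 1: indeg[0]->1; indeg[2]->1; indeg[7]->2 | ready=[4, 6] | order so far=[1]
  pop 4: indeg[0]->0; indeg[5]->0; indeg[7]->1 | ready=[0, 5, 6] | order so far=[1, 4]
  pop 0: indeg[2]->0 | ready=[2, 5, 6] | order so far=[1, 4, 0]
  pop 2: indeg[3]->0 | ready=[3, 5, 6] | order so far=[1, 4, 0, 2]
  pop 3: indeg[7]->0 | ready=[5, 6, 7] | order so far=[1, 4, 0, 2, 3]
  pop 5: no out-edges | ready=[6, 7] | order so far=[1, 4, 0, 2, 3, 5]
  pop 6: no out-edges | ready=[7] | order so far=[1, 4, 0, 2, 3, 5, 6]
  pop 7: no out-edges | ready=[] | order so far=[1, 4, 0, 2, 3, 5, 6, 7]
  Result: [1, 4, 0, 2, 3, 5, 6, 7]

Answer: [1, 4, 0, 2, 3, 5, 6, 7]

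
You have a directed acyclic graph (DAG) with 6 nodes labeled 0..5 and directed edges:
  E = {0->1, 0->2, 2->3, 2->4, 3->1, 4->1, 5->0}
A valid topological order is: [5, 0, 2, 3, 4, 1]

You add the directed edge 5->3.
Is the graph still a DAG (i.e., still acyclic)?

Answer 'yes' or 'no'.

Answer: yes

Derivation:
Given toposort: [5, 0, 2, 3, 4, 1]
Position of 5: index 0; position of 3: index 3
New edge 5->3: forward
Forward edge: respects the existing order. Still a DAG, same toposort still valid.
Still a DAG? yes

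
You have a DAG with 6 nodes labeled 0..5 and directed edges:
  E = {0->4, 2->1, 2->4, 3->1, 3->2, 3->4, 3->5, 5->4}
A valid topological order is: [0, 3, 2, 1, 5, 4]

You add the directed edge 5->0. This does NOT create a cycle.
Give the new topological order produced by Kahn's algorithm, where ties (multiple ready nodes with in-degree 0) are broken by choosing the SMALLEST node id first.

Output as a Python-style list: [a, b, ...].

Old toposort: [0, 3, 2, 1, 5, 4]
Added edge: 5->0
Position of 5 (4) > position of 0 (0). Must reorder: 5 must now come before 0.
Run Kahn's algorithm (break ties by smallest node id):
  initial in-degrees: [1, 2, 1, 0, 4, 1]
  ready (indeg=0): [3]
  pop 3: indeg[1]->1; indeg[2]->0; indeg[4]->3; indeg[5]->0 | ready=[2, 5] | order so far=[3]
  pop 2: indeg[1]->0; indeg[4]->2 | ready=[1, 5] | order so far=[3, 2]
  pop 1: no out-edges | ready=[5] | order so far=[3, 2, 1]
  pop 5: indeg[0]->0; indeg[4]->1 | ready=[0] | order so far=[3, 2, 1, 5]
  pop 0: indeg[4]->0 | ready=[4] | order so far=[3, 2, 1, 5, 0]
  pop 4: no out-edges | ready=[] | order so far=[3, 2, 1, 5, 0, 4]
  Result: [3, 2, 1, 5, 0, 4]

Answer: [3, 2, 1, 5, 0, 4]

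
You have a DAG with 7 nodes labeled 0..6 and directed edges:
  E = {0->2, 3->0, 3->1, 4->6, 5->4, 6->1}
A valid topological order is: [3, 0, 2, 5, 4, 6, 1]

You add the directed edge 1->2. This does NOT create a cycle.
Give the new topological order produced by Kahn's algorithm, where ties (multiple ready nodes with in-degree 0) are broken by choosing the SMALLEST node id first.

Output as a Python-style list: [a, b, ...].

Old toposort: [3, 0, 2, 5, 4, 6, 1]
Added edge: 1->2
Position of 1 (6) > position of 2 (2). Must reorder: 1 must now come before 2.
Run Kahn's algorithm (break ties by smallest node id):
  initial in-degrees: [1, 2, 2, 0, 1, 0, 1]
  ready (indeg=0): [3, 5]
  pop 3: indeg[0]->0; indeg[1]->1 | ready=[0, 5] | order so far=[3]
  pop 0: indeg[2]->1 | ready=[5] | order so far=[3, 0]
  pop 5: indeg[4]->0 | ready=[4] | order so far=[3, 0, 5]
  pop 4: indeg[6]->0 | ready=[6] | order so far=[3, 0, 5, 4]
  pop 6: indeg[1]->0 | ready=[1] | order so far=[3, 0, 5, 4, 6]
  pop 1: indeg[2]->0 | ready=[2] | order so far=[3, 0, 5, 4, 6, 1]
  pop 2: no out-edges | ready=[] | order so far=[3, 0, 5, 4, 6, 1, 2]
  Result: [3, 0, 5, 4, 6, 1, 2]

Answer: [3, 0, 5, 4, 6, 1, 2]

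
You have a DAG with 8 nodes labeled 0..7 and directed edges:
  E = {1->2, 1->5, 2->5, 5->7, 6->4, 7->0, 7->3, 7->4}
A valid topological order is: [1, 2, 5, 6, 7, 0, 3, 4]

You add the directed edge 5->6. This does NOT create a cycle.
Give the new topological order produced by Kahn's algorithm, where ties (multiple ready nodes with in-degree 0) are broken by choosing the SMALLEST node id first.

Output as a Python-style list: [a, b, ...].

Old toposort: [1, 2, 5, 6, 7, 0, 3, 4]
Added edge: 5->6
Position of 5 (2) < position of 6 (3). Old order still valid.
Run Kahn's algorithm (break ties by smallest node id):
  initial in-degrees: [1, 0, 1, 1, 2, 2, 1, 1]
  ready (indeg=0): [1]
  pop 1: indeg[2]->0; indeg[5]->1 | ready=[2] | order so far=[1]
  pop 2: indeg[5]->0 | ready=[5] | order so far=[1, 2]
  pop 5: indeg[6]->0; indeg[7]->0 | ready=[6, 7] | order so far=[1, 2, 5]
  pop 6: indeg[4]->1 | ready=[7] | order so far=[1, 2, 5, 6]
  pop 7: indeg[0]->0; indeg[3]->0; indeg[4]->0 | ready=[0, 3, 4] | order so far=[1, 2, 5, 6, 7]
  pop 0: no out-edges | ready=[3, 4] | order so far=[1, 2, 5, 6, 7, 0]
  pop 3: no out-edges | ready=[4] | order so far=[1, 2, 5, 6, 7, 0, 3]
  pop 4: no out-edges | ready=[] | order so far=[1, 2, 5, 6, 7, 0, 3, 4]
  Result: [1, 2, 5, 6, 7, 0, 3, 4]

Answer: [1, 2, 5, 6, 7, 0, 3, 4]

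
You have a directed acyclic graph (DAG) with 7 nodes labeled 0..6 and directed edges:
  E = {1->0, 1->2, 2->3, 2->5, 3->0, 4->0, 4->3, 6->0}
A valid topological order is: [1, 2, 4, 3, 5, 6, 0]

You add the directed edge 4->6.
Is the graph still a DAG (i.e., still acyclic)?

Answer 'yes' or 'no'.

Given toposort: [1, 2, 4, 3, 5, 6, 0]
Position of 4: index 2; position of 6: index 5
New edge 4->6: forward
Forward edge: respects the existing order. Still a DAG, same toposort still valid.
Still a DAG? yes

Answer: yes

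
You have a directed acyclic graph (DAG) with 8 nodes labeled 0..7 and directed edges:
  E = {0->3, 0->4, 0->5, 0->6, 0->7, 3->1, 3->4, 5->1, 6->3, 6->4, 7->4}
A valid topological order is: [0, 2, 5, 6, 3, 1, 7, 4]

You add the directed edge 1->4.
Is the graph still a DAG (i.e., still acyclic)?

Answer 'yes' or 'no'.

Answer: yes

Derivation:
Given toposort: [0, 2, 5, 6, 3, 1, 7, 4]
Position of 1: index 5; position of 4: index 7
New edge 1->4: forward
Forward edge: respects the existing order. Still a DAG, same toposort still valid.
Still a DAG? yes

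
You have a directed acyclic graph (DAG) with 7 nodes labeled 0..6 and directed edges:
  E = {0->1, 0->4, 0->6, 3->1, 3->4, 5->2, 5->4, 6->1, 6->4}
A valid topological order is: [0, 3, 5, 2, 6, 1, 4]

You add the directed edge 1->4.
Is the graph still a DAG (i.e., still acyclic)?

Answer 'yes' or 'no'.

Given toposort: [0, 3, 5, 2, 6, 1, 4]
Position of 1: index 5; position of 4: index 6
New edge 1->4: forward
Forward edge: respects the existing order. Still a DAG, same toposort still valid.
Still a DAG? yes

Answer: yes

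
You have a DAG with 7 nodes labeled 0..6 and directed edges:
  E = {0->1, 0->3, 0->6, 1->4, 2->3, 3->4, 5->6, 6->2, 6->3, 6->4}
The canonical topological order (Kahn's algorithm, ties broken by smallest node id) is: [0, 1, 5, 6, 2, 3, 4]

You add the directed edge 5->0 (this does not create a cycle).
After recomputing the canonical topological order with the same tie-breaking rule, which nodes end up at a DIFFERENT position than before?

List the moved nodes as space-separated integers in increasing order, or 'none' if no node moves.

Answer: 0 1 5

Derivation:
Old toposort: [0, 1, 5, 6, 2, 3, 4]
Added edge 5->0
Recompute Kahn (smallest-id tiebreak):
  initial in-degrees: [1, 1, 1, 3, 3, 0, 2]
  ready (indeg=0): [5]
  pop 5: indeg[0]->0; indeg[6]->1 | ready=[0] | order so far=[5]
  pop 0: indeg[1]->0; indeg[3]->2; indeg[6]->0 | ready=[1, 6] | order so far=[5, 0]
  pop 1: indeg[4]->2 | ready=[6] | order so far=[5, 0, 1]
  pop 6: indeg[2]->0; indeg[3]->1; indeg[4]->1 | ready=[2] | order so far=[5, 0, 1, 6]
  pop 2: indeg[3]->0 | ready=[3] | order so far=[5, 0, 1, 6, 2]
  pop 3: indeg[4]->0 | ready=[4] | order so far=[5, 0, 1, 6, 2, 3]
  pop 4: no out-edges | ready=[] | order so far=[5, 0, 1, 6, 2, 3, 4]
New canonical toposort: [5, 0, 1, 6, 2, 3, 4]
Compare positions:
  Node 0: index 0 -> 1 (moved)
  Node 1: index 1 -> 2 (moved)
  Node 2: index 4 -> 4 (same)
  Node 3: index 5 -> 5 (same)
  Node 4: index 6 -> 6 (same)
  Node 5: index 2 -> 0 (moved)
  Node 6: index 3 -> 3 (same)
Nodes that changed position: 0 1 5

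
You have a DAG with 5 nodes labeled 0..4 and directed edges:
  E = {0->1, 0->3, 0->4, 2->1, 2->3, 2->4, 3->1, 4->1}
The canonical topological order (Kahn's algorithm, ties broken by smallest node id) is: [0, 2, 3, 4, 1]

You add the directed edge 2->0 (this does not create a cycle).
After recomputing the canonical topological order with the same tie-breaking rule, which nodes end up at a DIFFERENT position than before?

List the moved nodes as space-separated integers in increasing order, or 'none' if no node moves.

Answer: 0 2

Derivation:
Old toposort: [0, 2, 3, 4, 1]
Added edge 2->0
Recompute Kahn (smallest-id tiebreak):
  initial in-degrees: [1, 4, 0, 2, 2]
  ready (indeg=0): [2]
  pop 2: indeg[0]->0; indeg[1]->3; indeg[3]->1; indeg[4]->1 | ready=[0] | order so far=[2]
  pop 0: indeg[1]->2; indeg[3]->0; indeg[4]->0 | ready=[3, 4] | order so far=[2, 0]
  pop 3: indeg[1]->1 | ready=[4] | order so far=[2, 0, 3]
  pop 4: indeg[1]->0 | ready=[1] | order so far=[2, 0, 3, 4]
  pop 1: no out-edges | ready=[] | order so far=[2, 0, 3, 4, 1]
New canonical toposort: [2, 0, 3, 4, 1]
Compare positions:
  Node 0: index 0 -> 1 (moved)
  Node 1: index 4 -> 4 (same)
  Node 2: index 1 -> 0 (moved)
  Node 3: index 2 -> 2 (same)
  Node 4: index 3 -> 3 (same)
Nodes that changed position: 0 2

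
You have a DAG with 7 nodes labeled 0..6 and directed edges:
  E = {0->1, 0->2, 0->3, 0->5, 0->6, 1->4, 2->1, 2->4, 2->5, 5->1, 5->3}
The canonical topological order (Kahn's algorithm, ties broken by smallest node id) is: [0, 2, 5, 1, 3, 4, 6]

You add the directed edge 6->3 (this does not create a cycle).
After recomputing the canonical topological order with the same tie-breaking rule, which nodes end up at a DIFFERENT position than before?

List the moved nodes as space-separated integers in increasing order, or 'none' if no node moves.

Answer: 3 4 6

Derivation:
Old toposort: [0, 2, 5, 1, 3, 4, 6]
Added edge 6->3
Recompute Kahn (smallest-id tiebreak):
  initial in-degrees: [0, 3, 1, 3, 2, 2, 1]
  ready (indeg=0): [0]
  pop 0: indeg[1]->2; indeg[2]->0; indeg[3]->2; indeg[5]->1; indeg[6]->0 | ready=[2, 6] | order so far=[0]
  pop 2: indeg[1]->1; indeg[4]->1; indeg[5]->0 | ready=[5, 6] | order so far=[0, 2]
  pop 5: indeg[1]->0; indeg[3]->1 | ready=[1, 6] | order so far=[0, 2, 5]
  pop 1: indeg[4]->0 | ready=[4, 6] | order so far=[0, 2, 5, 1]
  pop 4: no out-edges | ready=[6] | order so far=[0, 2, 5, 1, 4]
  pop 6: indeg[3]->0 | ready=[3] | order so far=[0, 2, 5, 1, 4, 6]
  pop 3: no out-edges | ready=[] | order so far=[0, 2, 5, 1, 4, 6, 3]
New canonical toposort: [0, 2, 5, 1, 4, 6, 3]
Compare positions:
  Node 0: index 0 -> 0 (same)
  Node 1: index 3 -> 3 (same)
  Node 2: index 1 -> 1 (same)
  Node 3: index 4 -> 6 (moved)
  Node 4: index 5 -> 4 (moved)
  Node 5: index 2 -> 2 (same)
  Node 6: index 6 -> 5 (moved)
Nodes that changed position: 3 4 6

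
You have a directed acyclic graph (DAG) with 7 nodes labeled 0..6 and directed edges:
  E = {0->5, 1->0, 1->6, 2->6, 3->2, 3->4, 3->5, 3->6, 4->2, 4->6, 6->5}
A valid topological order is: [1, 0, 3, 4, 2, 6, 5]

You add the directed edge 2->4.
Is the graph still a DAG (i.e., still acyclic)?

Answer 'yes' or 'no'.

Answer: no

Derivation:
Given toposort: [1, 0, 3, 4, 2, 6, 5]
Position of 2: index 4; position of 4: index 3
New edge 2->4: backward (u after v in old order)
Backward edge: old toposort is now invalid. Check if this creates a cycle.
Does 4 already reach 2? Reachable from 4: [2, 4, 5, 6]. YES -> cycle!
Still a DAG? no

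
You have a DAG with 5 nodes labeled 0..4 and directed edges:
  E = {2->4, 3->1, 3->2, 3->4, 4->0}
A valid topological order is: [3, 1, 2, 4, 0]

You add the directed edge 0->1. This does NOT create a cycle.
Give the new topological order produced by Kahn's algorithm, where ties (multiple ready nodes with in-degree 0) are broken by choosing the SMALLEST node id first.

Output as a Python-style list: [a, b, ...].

Answer: [3, 2, 4, 0, 1]

Derivation:
Old toposort: [3, 1, 2, 4, 0]
Added edge: 0->1
Position of 0 (4) > position of 1 (1). Must reorder: 0 must now come before 1.
Run Kahn's algorithm (break ties by smallest node id):
  initial in-degrees: [1, 2, 1, 0, 2]
  ready (indeg=0): [3]
  pop 3: indeg[1]->1; indeg[2]->0; indeg[4]->1 | ready=[2] | order so far=[3]
  pop 2: indeg[4]->0 | ready=[4] | order so far=[3, 2]
  pop 4: indeg[0]->0 | ready=[0] | order so far=[3, 2, 4]
  pop 0: indeg[1]->0 | ready=[1] | order so far=[3, 2, 4, 0]
  pop 1: no out-edges | ready=[] | order so far=[3, 2, 4, 0, 1]
  Result: [3, 2, 4, 0, 1]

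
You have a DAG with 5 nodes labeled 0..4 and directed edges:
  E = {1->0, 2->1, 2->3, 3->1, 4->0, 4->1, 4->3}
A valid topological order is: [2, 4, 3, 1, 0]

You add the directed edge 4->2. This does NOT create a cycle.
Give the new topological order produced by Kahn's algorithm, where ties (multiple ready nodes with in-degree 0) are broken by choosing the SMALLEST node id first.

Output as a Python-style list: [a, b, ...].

Old toposort: [2, 4, 3, 1, 0]
Added edge: 4->2
Position of 4 (1) > position of 2 (0). Must reorder: 4 must now come before 2.
Run Kahn's algorithm (break ties by smallest node id):
  initial in-degrees: [2, 3, 1, 2, 0]
  ready (indeg=0): [4]
  pop 4: indeg[0]->1; indeg[1]->2; indeg[2]->0; indeg[3]->1 | ready=[2] | order so far=[4]
  pop 2: indeg[1]->1; indeg[3]->0 | ready=[3] | order so far=[4, 2]
  pop 3: indeg[1]->0 | ready=[1] | order so far=[4, 2, 3]
  pop 1: indeg[0]->0 | ready=[0] | order so far=[4, 2, 3, 1]
  pop 0: no out-edges | ready=[] | order so far=[4, 2, 3, 1, 0]
  Result: [4, 2, 3, 1, 0]

Answer: [4, 2, 3, 1, 0]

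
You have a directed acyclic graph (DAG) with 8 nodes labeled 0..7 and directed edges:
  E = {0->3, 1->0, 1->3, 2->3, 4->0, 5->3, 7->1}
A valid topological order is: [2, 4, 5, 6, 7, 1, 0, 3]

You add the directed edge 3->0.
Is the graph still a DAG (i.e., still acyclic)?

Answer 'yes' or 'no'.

Given toposort: [2, 4, 5, 6, 7, 1, 0, 3]
Position of 3: index 7; position of 0: index 6
New edge 3->0: backward (u after v in old order)
Backward edge: old toposort is now invalid. Check if this creates a cycle.
Does 0 already reach 3? Reachable from 0: [0, 3]. YES -> cycle!
Still a DAG? no

Answer: no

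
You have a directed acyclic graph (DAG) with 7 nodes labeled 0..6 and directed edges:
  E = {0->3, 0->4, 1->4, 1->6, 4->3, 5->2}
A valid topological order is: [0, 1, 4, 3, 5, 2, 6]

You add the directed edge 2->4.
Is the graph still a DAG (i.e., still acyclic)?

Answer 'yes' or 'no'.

Answer: yes

Derivation:
Given toposort: [0, 1, 4, 3, 5, 2, 6]
Position of 2: index 5; position of 4: index 2
New edge 2->4: backward (u after v in old order)
Backward edge: old toposort is now invalid. Check if this creates a cycle.
Does 4 already reach 2? Reachable from 4: [3, 4]. NO -> still a DAG (reorder needed).
Still a DAG? yes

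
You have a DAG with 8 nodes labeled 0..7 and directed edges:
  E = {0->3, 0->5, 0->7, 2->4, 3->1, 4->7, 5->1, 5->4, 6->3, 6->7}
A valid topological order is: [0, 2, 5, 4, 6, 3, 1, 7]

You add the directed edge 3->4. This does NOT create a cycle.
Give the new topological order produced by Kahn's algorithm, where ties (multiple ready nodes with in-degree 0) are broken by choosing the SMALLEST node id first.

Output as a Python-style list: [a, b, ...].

Old toposort: [0, 2, 5, 4, 6, 3, 1, 7]
Added edge: 3->4
Position of 3 (5) > position of 4 (3). Must reorder: 3 must now come before 4.
Run Kahn's algorithm (break ties by smallest node id):
  initial in-degrees: [0, 2, 0, 2, 3, 1, 0, 3]
  ready (indeg=0): [0, 2, 6]
  pop 0: indeg[3]->1; indeg[5]->0; indeg[7]->2 | ready=[2, 5, 6] | order so far=[0]
  pop 2: indeg[4]->2 | ready=[5, 6] | order so far=[0, 2]
  pop 5: indeg[1]->1; indeg[4]->1 | ready=[6] | order so far=[0, 2, 5]
  pop 6: indeg[3]->0; indeg[7]->1 | ready=[3] | order so far=[0, 2, 5, 6]
  pop 3: indeg[1]->0; indeg[4]->0 | ready=[1, 4] | order so far=[0, 2, 5, 6, 3]
  pop 1: no out-edges | ready=[4] | order so far=[0, 2, 5, 6, 3, 1]
  pop 4: indeg[7]->0 | ready=[7] | order so far=[0, 2, 5, 6, 3, 1, 4]
  pop 7: no out-edges | ready=[] | order so far=[0, 2, 5, 6, 3, 1, 4, 7]
  Result: [0, 2, 5, 6, 3, 1, 4, 7]

Answer: [0, 2, 5, 6, 3, 1, 4, 7]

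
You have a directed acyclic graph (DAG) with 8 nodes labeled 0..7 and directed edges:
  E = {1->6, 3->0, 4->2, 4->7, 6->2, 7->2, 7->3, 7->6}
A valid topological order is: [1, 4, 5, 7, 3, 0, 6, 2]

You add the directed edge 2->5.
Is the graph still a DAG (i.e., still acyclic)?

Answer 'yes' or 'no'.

Given toposort: [1, 4, 5, 7, 3, 0, 6, 2]
Position of 2: index 7; position of 5: index 2
New edge 2->5: backward (u after v in old order)
Backward edge: old toposort is now invalid. Check if this creates a cycle.
Does 5 already reach 2? Reachable from 5: [5]. NO -> still a DAG (reorder needed).
Still a DAG? yes

Answer: yes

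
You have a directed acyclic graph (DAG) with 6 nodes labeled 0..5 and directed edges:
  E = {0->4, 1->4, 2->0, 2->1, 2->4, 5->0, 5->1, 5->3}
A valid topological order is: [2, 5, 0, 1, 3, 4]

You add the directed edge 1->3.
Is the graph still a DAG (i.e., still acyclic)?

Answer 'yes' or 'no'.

Answer: yes

Derivation:
Given toposort: [2, 5, 0, 1, 3, 4]
Position of 1: index 3; position of 3: index 4
New edge 1->3: forward
Forward edge: respects the existing order. Still a DAG, same toposort still valid.
Still a DAG? yes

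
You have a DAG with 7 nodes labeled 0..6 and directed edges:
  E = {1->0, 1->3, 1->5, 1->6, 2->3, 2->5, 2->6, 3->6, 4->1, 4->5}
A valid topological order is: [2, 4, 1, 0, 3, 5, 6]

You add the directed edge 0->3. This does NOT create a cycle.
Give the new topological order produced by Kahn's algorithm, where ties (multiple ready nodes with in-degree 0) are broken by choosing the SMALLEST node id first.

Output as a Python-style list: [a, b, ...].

Answer: [2, 4, 1, 0, 3, 5, 6]

Derivation:
Old toposort: [2, 4, 1, 0, 3, 5, 6]
Added edge: 0->3
Position of 0 (3) < position of 3 (4). Old order still valid.
Run Kahn's algorithm (break ties by smallest node id):
  initial in-degrees: [1, 1, 0, 3, 0, 3, 3]
  ready (indeg=0): [2, 4]
  pop 2: indeg[3]->2; indeg[5]->2; indeg[6]->2 | ready=[4] | order so far=[2]
  pop 4: indeg[1]->0; indeg[5]->1 | ready=[1] | order so far=[2, 4]
  pop 1: indeg[0]->0; indeg[3]->1; indeg[5]->0; indeg[6]->1 | ready=[0, 5] | order so far=[2, 4, 1]
  pop 0: indeg[3]->0 | ready=[3, 5] | order so far=[2, 4, 1, 0]
  pop 3: indeg[6]->0 | ready=[5, 6] | order so far=[2, 4, 1, 0, 3]
  pop 5: no out-edges | ready=[6] | order so far=[2, 4, 1, 0, 3, 5]
  pop 6: no out-edges | ready=[] | order so far=[2, 4, 1, 0, 3, 5, 6]
  Result: [2, 4, 1, 0, 3, 5, 6]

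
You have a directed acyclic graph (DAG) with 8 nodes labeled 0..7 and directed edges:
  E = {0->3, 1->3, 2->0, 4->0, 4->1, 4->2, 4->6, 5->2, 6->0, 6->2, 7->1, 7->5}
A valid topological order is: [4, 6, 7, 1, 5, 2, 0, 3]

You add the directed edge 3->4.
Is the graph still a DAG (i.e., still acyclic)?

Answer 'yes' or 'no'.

Answer: no

Derivation:
Given toposort: [4, 6, 7, 1, 5, 2, 0, 3]
Position of 3: index 7; position of 4: index 0
New edge 3->4: backward (u after v in old order)
Backward edge: old toposort is now invalid. Check if this creates a cycle.
Does 4 already reach 3? Reachable from 4: [0, 1, 2, 3, 4, 6]. YES -> cycle!
Still a DAG? no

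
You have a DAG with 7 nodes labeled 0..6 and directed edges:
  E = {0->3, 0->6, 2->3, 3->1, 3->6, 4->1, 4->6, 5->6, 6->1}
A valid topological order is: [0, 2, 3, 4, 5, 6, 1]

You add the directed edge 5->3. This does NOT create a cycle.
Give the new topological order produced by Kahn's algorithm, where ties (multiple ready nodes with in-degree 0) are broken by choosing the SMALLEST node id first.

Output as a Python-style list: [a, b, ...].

Old toposort: [0, 2, 3, 4, 5, 6, 1]
Added edge: 5->3
Position of 5 (4) > position of 3 (2). Must reorder: 5 must now come before 3.
Run Kahn's algorithm (break ties by smallest node id):
  initial in-degrees: [0, 3, 0, 3, 0, 0, 4]
  ready (indeg=0): [0, 2, 4, 5]
  pop 0: indeg[3]->2; indeg[6]->3 | ready=[2, 4, 5] | order so far=[0]
  pop 2: indeg[3]->1 | ready=[4, 5] | order so far=[0, 2]
  pop 4: indeg[1]->2; indeg[6]->2 | ready=[5] | order so far=[0, 2, 4]
  pop 5: indeg[3]->0; indeg[6]->1 | ready=[3] | order so far=[0, 2, 4, 5]
  pop 3: indeg[1]->1; indeg[6]->0 | ready=[6] | order so far=[0, 2, 4, 5, 3]
  pop 6: indeg[1]->0 | ready=[1] | order so far=[0, 2, 4, 5, 3, 6]
  pop 1: no out-edges | ready=[] | order so far=[0, 2, 4, 5, 3, 6, 1]
  Result: [0, 2, 4, 5, 3, 6, 1]

Answer: [0, 2, 4, 5, 3, 6, 1]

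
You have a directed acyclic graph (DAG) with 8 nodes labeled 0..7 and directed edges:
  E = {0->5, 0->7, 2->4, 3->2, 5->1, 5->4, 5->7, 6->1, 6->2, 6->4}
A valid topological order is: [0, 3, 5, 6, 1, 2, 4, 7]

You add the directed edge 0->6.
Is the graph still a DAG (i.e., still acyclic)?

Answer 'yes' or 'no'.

Given toposort: [0, 3, 5, 6, 1, 2, 4, 7]
Position of 0: index 0; position of 6: index 3
New edge 0->6: forward
Forward edge: respects the existing order. Still a DAG, same toposort still valid.
Still a DAG? yes

Answer: yes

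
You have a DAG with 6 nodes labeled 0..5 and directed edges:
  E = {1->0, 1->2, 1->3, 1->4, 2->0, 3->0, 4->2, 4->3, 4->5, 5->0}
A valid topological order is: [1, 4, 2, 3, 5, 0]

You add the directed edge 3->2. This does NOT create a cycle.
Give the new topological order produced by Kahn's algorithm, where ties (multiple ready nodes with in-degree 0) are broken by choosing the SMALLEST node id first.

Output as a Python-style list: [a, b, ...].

Old toposort: [1, 4, 2, 3, 5, 0]
Added edge: 3->2
Position of 3 (3) > position of 2 (2). Must reorder: 3 must now come before 2.
Run Kahn's algorithm (break ties by smallest node id):
  initial in-degrees: [4, 0, 3, 2, 1, 1]
  ready (indeg=0): [1]
  pop 1: indeg[0]->3; indeg[2]->2; indeg[3]->1; indeg[4]->0 | ready=[4] | order so far=[1]
  pop 4: indeg[2]->1; indeg[3]->0; indeg[5]->0 | ready=[3, 5] | order so far=[1, 4]
  pop 3: indeg[0]->2; indeg[2]->0 | ready=[2, 5] | order so far=[1, 4, 3]
  pop 2: indeg[0]->1 | ready=[5] | order so far=[1, 4, 3, 2]
  pop 5: indeg[0]->0 | ready=[0] | order so far=[1, 4, 3, 2, 5]
  pop 0: no out-edges | ready=[] | order so far=[1, 4, 3, 2, 5, 0]
  Result: [1, 4, 3, 2, 5, 0]

Answer: [1, 4, 3, 2, 5, 0]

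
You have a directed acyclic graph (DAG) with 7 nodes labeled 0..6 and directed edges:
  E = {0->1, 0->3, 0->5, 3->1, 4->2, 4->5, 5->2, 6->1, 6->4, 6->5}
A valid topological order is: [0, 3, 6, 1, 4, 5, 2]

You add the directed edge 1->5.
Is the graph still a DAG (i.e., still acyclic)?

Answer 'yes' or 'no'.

Answer: yes

Derivation:
Given toposort: [0, 3, 6, 1, 4, 5, 2]
Position of 1: index 3; position of 5: index 5
New edge 1->5: forward
Forward edge: respects the existing order. Still a DAG, same toposort still valid.
Still a DAG? yes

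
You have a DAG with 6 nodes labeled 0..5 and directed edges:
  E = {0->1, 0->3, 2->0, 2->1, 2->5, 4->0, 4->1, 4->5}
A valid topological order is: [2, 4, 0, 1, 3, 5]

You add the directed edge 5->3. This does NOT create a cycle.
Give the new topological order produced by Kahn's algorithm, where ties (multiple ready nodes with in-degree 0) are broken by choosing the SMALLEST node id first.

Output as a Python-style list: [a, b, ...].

Old toposort: [2, 4, 0, 1, 3, 5]
Added edge: 5->3
Position of 5 (5) > position of 3 (4). Must reorder: 5 must now come before 3.
Run Kahn's algorithm (break ties by smallest node id):
  initial in-degrees: [2, 3, 0, 2, 0, 2]
  ready (indeg=0): [2, 4]
  pop 2: indeg[0]->1; indeg[1]->2; indeg[5]->1 | ready=[4] | order so far=[2]
  pop 4: indeg[0]->0; indeg[1]->1; indeg[5]->0 | ready=[0, 5] | order so far=[2, 4]
  pop 0: indeg[1]->0; indeg[3]->1 | ready=[1, 5] | order so far=[2, 4, 0]
  pop 1: no out-edges | ready=[5] | order so far=[2, 4, 0, 1]
  pop 5: indeg[3]->0 | ready=[3] | order so far=[2, 4, 0, 1, 5]
  pop 3: no out-edges | ready=[] | order so far=[2, 4, 0, 1, 5, 3]
  Result: [2, 4, 0, 1, 5, 3]

Answer: [2, 4, 0, 1, 5, 3]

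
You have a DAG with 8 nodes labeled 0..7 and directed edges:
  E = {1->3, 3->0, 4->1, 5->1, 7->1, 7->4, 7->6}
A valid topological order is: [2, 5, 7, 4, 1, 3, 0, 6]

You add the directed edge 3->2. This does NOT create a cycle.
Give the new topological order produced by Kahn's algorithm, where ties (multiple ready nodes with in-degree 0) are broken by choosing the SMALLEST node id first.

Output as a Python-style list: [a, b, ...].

Answer: [5, 7, 4, 1, 3, 0, 2, 6]

Derivation:
Old toposort: [2, 5, 7, 4, 1, 3, 0, 6]
Added edge: 3->2
Position of 3 (5) > position of 2 (0). Must reorder: 3 must now come before 2.
Run Kahn's algorithm (break ties by smallest node id):
  initial in-degrees: [1, 3, 1, 1, 1, 0, 1, 0]
  ready (indeg=0): [5, 7]
  pop 5: indeg[1]->2 | ready=[7] | order so far=[5]
  pop 7: indeg[1]->1; indeg[4]->0; indeg[6]->0 | ready=[4, 6] | order so far=[5, 7]
  pop 4: indeg[1]->0 | ready=[1, 6] | order so far=[5, 7, 4]
  pop 1: indeg[3]->0 | ready=[3, 6] | order so far=[5, 7, 4, 1]
  pop 3: indeg[0]->0; indeg[2]->0 | ready=[0, 2, 6] | order so far=[5, 7, 4, 1, 3]
  pop 0: no out-edges | ready=[2, 6] | order so far=[5, 7, 4, 1, 3, 0]
  pop 2: no out-edges | ready=[6] | order so far=[5, 7, 4, 1, 3, 0, 2]
  pop 6: no out-edges | ready=[] | order so far=[5, 7, 4, 1, 3, 0, 2, 6]
  Result: [5, 7, 4, 1, 3, 0, 2, 6]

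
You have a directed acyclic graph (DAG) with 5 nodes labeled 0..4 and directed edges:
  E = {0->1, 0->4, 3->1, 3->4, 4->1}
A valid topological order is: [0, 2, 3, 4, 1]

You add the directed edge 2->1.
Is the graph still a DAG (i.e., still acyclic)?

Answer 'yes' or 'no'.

Answer: yes

Derivation:
Given toposort: [0, 2, 3, 4, 1]
Position of 2: index 1; position of 1: index 4
New edge 2->1: forward
Forward edge: respects the existing order. Still a DAG, same toposort still valid.
Still a DAG? yes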